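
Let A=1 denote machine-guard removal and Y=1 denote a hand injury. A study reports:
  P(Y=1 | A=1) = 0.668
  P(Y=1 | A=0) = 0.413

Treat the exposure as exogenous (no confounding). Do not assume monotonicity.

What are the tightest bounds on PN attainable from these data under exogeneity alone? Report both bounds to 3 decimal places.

0.382 ≤ PN ≤ 0.879

Let p₁ = 0.668, p₀ = 0.413.
Under exogeneity alone the bounds on PN are max{0,(p₁−p₀)/p₁} ≤ PN ≤ min{1,(1−p₀)/p₁}.
  lower = (p₁ − p₀)/p₁ = 0.255 / 0.668 ≈ 0.3817
  upper = min{1, (1 − p₀)/p₁} = 0.587 / 0.668 ≈ 0.8787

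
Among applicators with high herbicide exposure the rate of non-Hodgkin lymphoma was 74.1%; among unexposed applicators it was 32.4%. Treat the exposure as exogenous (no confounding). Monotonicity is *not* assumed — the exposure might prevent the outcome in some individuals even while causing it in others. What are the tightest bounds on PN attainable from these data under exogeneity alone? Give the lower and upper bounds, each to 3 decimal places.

p₁ = 0.741, p₀ = 0.324.
Under exogeneity alone the bounds on PN are max{0,(p₁−p₀)/p₁} ≤ PN ≤ min{1,(1−p₀)/p₁}.
  lower = (p₁ − p₀)/p₁ = 0.417 / 0.741 ≈ 0.5628
  upper = min{1, (1 − p₀)/p₁} = 0.676 / 0.741 ≈ 0.9123

0.563 ≤ PN ≤ 0.912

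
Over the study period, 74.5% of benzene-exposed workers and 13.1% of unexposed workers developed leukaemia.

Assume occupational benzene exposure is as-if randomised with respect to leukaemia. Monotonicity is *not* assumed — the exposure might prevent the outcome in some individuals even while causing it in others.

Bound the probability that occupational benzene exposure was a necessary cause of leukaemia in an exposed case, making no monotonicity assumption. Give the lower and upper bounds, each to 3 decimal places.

0.824 ≤ PN ≤ 1.000

p₁ = 0.745, p₀ = 0.131.
Under exogeneity alone the bounds on PN are max{0,(p₁−p₀)/p₁} ≤ PN ≤ min{1,(1−p₀)/p₁}.
  lower = (p₁ − p₀)/p₁ = 0.614 / 0.745 ≈ 0.8242
  upper = min{1, (1 − p₀)/p₁} = 0.869 / 0.745 ≈ 1.1664 → capped at 1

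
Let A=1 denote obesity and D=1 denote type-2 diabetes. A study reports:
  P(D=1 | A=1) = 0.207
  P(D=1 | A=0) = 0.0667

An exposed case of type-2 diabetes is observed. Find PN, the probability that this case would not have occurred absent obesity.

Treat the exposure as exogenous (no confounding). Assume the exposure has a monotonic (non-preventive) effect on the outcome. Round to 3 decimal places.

PN ≈ 0.678

Let p₁ = 0.207, p₀ = 0.0667.
Under exogeneity and monotonicity, PN = (p₁ − p₀) / p₁.
PN = (0.207 − 0.0667) / 0.207 = 0.1403 / 0.207 ≈ 0.6778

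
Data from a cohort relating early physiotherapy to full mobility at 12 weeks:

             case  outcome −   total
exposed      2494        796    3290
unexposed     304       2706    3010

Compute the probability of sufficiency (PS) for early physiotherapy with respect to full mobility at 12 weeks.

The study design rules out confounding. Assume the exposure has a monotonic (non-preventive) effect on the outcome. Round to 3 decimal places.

p₁ = P(outcome | exposed) = 2494/3290 = 0.75805
p₀ = P(outcome | unexposed) = 304/3010 = 0.101
Under exogeneity and monotonicity, PS = (p₁ − p₀)/(1 − p₀).
PS = (0.75805 − 0.101) / 0.899 ≈ 0.7309

PS ≈ 0.731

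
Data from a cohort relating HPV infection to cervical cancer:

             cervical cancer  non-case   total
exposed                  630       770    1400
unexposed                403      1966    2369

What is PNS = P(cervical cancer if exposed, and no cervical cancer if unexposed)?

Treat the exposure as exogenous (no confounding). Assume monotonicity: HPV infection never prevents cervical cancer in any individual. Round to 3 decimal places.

p₁ = P(outcome | exposed) = 630/1400 = 0.45
p₀ = P(outcome | unexposed) = 403/2369 = 0.17011
Under exogeneity and monotonicity, PNS = p₁ − p₀.
PNS = 0.45 − 0.17011 = 0.27989

PNS ≈ 0.280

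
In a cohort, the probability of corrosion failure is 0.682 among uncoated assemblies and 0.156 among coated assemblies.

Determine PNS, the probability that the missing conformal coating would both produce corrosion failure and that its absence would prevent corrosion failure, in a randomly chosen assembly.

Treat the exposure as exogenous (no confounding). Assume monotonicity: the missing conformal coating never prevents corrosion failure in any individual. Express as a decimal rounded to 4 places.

PNS ≈ 0.5260

Let p₁ = 0.682, p₀ = 0.156.
Under exogeneity and monotonicity, PNS = p₁ − p₀.
PNS = 0.682 − 0.156 = 0.526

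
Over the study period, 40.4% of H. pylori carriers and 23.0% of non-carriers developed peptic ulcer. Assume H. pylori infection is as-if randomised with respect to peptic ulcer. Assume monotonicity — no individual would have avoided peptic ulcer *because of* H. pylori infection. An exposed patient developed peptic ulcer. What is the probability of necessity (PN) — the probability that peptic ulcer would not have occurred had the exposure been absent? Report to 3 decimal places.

p₁ = 0.404, p₀ = 0.23.
Under exogeneity and monotonicity, PN = (p₁ − p₀) / p₁.
PN = (0.404 − 0.23) / 0.404 = 0.174 / 0.404 ≈ 0.4307

PN ≈ 0.431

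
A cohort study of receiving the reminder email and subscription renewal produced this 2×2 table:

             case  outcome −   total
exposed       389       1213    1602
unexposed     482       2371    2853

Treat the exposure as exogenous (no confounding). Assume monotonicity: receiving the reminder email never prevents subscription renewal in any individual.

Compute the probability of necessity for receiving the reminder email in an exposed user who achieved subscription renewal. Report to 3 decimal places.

p₁ = P(outcome | exposed) = 389/1602 = 0.24282
p₀ = P(outcome | unexposed) = 482/2853 = 0.16894
Under exogeneity and monotonicity, PN = (p₁ − p₀) / p₁.
PN = (0.24282 − 0.16894) / 0.24282 = 0.073877 / 0.24282 ≈ 0.3042

PN ≈ 0.304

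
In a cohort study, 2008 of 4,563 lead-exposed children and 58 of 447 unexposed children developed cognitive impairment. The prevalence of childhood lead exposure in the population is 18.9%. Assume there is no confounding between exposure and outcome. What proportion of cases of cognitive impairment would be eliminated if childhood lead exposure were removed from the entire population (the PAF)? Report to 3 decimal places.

p₁ = P(outcome | exposed) = 2008/4563 = 0.44006
p₀ = P(outcome | unexposed) = 58/447 = 0.12975
Overall risk P(Y=1) = π·p₁ + (1−π)·p₀ = 0.189×0.44006 + 0.811×0.12975 = 0.1884.
Under exogeneity, PAF = [P(Y=1) − p₀] / P(Y=1).
PAF = (0.1884 − 0.12975) / 0.1884 ≈ 0.3113

PAF ≈ 0.311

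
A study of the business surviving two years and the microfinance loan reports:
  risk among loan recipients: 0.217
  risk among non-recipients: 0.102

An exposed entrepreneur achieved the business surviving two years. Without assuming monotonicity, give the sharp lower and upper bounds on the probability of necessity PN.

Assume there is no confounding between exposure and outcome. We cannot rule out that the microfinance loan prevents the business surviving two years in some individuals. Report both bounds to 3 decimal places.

Let p₁ = 0.217, p₀ = 0.102.
Under exogeneity alone the bounds on PN are max{0,(p₁−p₀)/p₁} ≤ PN ≤ min{1,(1−p₀)/p₁}.
  lower = (p₁ − p₀)/p₁ = 0.115 / 0.217 ≈ 0.5300
  upper = min{1, (1 − p₀)/p₁} = 0.898 / 0.217 ≈ 4.1382 → capped at 1

0.530 ≤ PN ≤ 1.000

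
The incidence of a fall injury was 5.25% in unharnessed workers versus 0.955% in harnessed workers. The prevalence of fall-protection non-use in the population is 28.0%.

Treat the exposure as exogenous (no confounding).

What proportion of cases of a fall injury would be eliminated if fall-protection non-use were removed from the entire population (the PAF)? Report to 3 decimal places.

p₁ = 0.0525, p₀ = 0.00955.
Overall risk P(Y=1) = π·p₁ + (1−π)·p₀ = 0.28×0.0525 + 0.72×0.00955 = 0.021576.
Under exogeneity, PAF = [P(Y=1) − p₀] / P(Y=1).
PAF = (0.021576 − 0.00955) / 0.021576 ≈ 0.5574

PAF ≈ 0.557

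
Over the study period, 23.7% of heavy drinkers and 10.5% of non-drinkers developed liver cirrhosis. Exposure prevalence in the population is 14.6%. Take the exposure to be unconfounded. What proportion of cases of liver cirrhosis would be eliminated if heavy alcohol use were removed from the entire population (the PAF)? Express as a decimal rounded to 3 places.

PAF ≈ 0.155

p₁ = 0.237, p₀ = 0.105.
Overall risk P(Y=1) = π·p₁ + (1−π)·p₀ = 0.146×0.237 + 0.854×0.105 = 0.12427.
Under exogeneity, PAF = [P(Y=1) − p₀] / P(Y=1).
PAF = (0.12427 − 0.105) / 0.12427 ≈ 0.1551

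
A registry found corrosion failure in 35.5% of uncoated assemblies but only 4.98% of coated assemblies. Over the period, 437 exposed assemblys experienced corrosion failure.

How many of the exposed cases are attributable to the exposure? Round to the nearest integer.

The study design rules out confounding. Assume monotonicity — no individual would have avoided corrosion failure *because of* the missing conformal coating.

p₁ = 0.355, p₀ = 0.0498.
PN = (p₁ − p₀)/p₁ = (0.355 − 0.0498) / 0.355 ≈ 0.85972.
Attributable cases ≈ PN × (exposed cases) = 0.85972 × 437 ≈ 375.70.

about 376 cases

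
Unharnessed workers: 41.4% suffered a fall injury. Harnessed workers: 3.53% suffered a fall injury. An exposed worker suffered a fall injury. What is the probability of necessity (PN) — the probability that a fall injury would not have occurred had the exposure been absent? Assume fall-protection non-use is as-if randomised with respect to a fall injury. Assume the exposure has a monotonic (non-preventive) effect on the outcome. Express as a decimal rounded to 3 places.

p₁ = 0.414, p₀ = 0.0353.
Under exogeneity and monotonicity, PN = (p₁ − p₀) / p₁.
PN = (0.414 − 0.0353) / 0.414 = 0.3787 / 0.414 ≈ 0.9147

PN ≈ 0.915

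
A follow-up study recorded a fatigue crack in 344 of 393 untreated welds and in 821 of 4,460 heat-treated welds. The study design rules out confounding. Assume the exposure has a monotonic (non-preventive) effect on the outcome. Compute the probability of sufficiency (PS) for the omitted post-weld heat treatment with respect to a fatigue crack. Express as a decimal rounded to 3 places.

p₁ = P(outcome | exposed) = 344/393 = 0.87532
p₀ = P(outcome | unexposed) = 821/4460 = 0.18408
Under exogeneity and monotonicity, PS = (p₁ − p₀) / (1 − p₀).
PS = (0.87532 − 0.18408) / (1 − 0.18408) = 0.69124 / 0.81592 ≈ 0.8472

PS ≈ 0.847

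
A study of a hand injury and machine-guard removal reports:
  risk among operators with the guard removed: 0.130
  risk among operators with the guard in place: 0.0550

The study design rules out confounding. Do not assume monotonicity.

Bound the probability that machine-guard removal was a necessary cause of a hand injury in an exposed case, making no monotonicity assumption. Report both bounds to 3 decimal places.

0.577 ≤ PN ≤ 1.000

Let p₁ = 0.13, p₀ = 0.055.
Under exogeneity alone the bounds on PN are max{0,(p₁−p₀)/p₁} ≤ PN ≤ min{1,(1−p₀)/p₁}.
  lower = (p₁ − p₀)/p₁ = 0.075 / 0.13 ≈ 0.5769
  upper = min{1, (1 − p₀)/p₁} = 0.945 / 0.13 ≈ 7.2692 → capped at 1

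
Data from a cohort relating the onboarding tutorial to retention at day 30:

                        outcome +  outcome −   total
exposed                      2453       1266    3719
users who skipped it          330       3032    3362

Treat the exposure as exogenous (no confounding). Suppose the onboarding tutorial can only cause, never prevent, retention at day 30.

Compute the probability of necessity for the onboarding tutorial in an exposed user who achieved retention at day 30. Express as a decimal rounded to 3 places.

PN ≈ 0.851

p₁ = P(outcome | exposed) = 2453/3719 = 0.65959
p₀ = P(outcome | unexposed) = 330/3362 = 0.098156
Under exogeneity and monotonicity, PN = (p₁ − p₀)/p₁.
PN = (0.65959 − 0.098156) / 0.65959 ≈ 0.8512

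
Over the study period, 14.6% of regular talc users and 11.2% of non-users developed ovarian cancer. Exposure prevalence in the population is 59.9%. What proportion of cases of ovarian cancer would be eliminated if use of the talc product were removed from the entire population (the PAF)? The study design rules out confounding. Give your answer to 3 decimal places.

PAF ≈ 0.154

p₁ = 0.146, p₀ = 0.112.
Overall risk P(Y=1) = π·p₁ + (1−π)·p₀ = 0.599×0.146 + 0.401×0.112 = 0.13237.
Under exogeneity, PAF = [P(Y=1) − p₀] / P(Y=1).
PAF = (0.13237 − 0.112) / 0.13237 ≈ 0.1539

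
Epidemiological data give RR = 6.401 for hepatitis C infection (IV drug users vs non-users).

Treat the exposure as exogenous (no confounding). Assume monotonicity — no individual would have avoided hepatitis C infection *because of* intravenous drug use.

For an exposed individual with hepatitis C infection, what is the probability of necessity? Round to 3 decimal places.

PN ≈ 0.844

Under exogeneity and monotonicity, PN = (RR − 1) / RR = 1 − 1/RR.
PN = (6.401 − 1) / 6.401 = 5.401 / 6.401 ≈ 0.8438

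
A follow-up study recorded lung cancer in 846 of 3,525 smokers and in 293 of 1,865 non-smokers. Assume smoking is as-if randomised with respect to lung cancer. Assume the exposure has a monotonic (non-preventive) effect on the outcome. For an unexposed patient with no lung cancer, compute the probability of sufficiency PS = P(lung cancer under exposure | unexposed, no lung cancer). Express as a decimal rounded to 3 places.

PS ≈ 0.098

p₁ = P(outcome | exposed) = 846/3525 = 0.24
p₀ = P(outcome | unexposed) = 293/1865 = 0.1571
Under exogeneity and monotonicity, PS = (p₁ − p₀) / (1 − p₀).
PS = (0.24 − 0.1571) / (1 − 0.1571) = 0.082895 / 0.8429 ≈ 0.0983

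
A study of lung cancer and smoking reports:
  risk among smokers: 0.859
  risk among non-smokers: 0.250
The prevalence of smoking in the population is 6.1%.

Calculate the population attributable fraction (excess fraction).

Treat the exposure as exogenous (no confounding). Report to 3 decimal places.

PAF ≈ 0.129

Let p₁ = 0.859, p₀ = 0.25.
Overall risk P(Y=1) = π·p₁ + (1−π)·p₀ = 0.061×0.859 + 0.939×0.25 = 0.28715.
Under exogeneity, PAF = [P(Y=1) − p₀] / P(Y=1).
PAF = (0.28715 − 0.25) / 0.28715 ≈ 0.1294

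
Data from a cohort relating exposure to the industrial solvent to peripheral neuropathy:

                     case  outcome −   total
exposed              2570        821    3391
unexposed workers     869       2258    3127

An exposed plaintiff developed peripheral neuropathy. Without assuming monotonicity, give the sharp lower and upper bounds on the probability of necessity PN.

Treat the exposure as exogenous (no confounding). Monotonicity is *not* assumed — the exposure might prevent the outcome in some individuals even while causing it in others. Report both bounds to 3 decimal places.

p₁ = P(outcome | exposed) = 2570/3391 = 0.75789
p₀ = P(outcome | unexposed) = 869/3127 = 0.2779
Under exogeneity alone the bounds on PN are max{0,(p₁−p₀)/p₁} ≤ PN ≤ min{1,(1−p₀)/p₁}.
  lower = (p₁ − p₀)/p₁ = 0.47999 / 0.75789 ≈ 0.6333
  upper = min{1, (1 − p₀)/p₁} = 0.7221 / 0.75789 ≈ 0.9528

0.633 ≤ PN ≤ 0.953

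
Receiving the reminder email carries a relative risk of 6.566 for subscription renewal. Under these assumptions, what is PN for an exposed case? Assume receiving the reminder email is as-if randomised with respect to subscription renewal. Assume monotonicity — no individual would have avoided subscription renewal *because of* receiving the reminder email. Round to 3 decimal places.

Under exogeneity and monotonicity, PN = (RR − 1) / RR = 1 − 1/RR.
PN = (6.566 − 1) / 6.566 = 5.566 / 6.566 ≈ 0.8477

PN ≈ 0.848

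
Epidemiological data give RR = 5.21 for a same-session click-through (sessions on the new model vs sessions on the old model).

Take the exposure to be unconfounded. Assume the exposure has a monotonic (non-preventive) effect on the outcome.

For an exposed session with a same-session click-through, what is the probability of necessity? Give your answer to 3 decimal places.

Under exogeneity and monotonicity, PN = (RR − 1) / RR = 1 − 1/RR.
PN = (5.21 − 1) / 5.21 = 4.21 / 5.21 ≈ 0.8081

PN ≈ 0.808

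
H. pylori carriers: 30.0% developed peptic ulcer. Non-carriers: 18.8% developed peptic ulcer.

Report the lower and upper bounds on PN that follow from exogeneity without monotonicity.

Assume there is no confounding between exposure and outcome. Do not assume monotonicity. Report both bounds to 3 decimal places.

0.373 ≤ PN ≤ 1.000

p₁ = 0.3, p₀ = 0.188.
Under exogeneity alone the bounds on PN are max{0,(p₁−p₀)/p₁} ≤ PN ≤ min{1,(1−p₀)/p₁}.
  lower = (p₁ − p₀)/p₁ = 0.112 / 0.3 ≈ 0.3733
  upper = min{1, (1 − p₀)/p₁} = 0.812 / 0.3 ≈ 2.7067 → capped at 1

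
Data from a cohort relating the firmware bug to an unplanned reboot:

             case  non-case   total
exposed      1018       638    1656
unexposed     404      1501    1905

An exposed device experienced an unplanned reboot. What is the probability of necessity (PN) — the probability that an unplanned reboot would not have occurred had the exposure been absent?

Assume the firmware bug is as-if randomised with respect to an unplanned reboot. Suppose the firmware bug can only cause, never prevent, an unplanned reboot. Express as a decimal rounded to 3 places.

p₁ = P(outcome | exposed) = 1018/1656 = 0.61473
p₀ = P(outcome | unexposed) = 404/1905 = 0.21207
Under exogeneity and monotonicity, PN = (p₁ − p₀) / p₁.
PN = (0.61473 − 0.21207) / 0.61473 = 0.40266 / 0.61473 ≈ 0.6550

PN ≈ 0.655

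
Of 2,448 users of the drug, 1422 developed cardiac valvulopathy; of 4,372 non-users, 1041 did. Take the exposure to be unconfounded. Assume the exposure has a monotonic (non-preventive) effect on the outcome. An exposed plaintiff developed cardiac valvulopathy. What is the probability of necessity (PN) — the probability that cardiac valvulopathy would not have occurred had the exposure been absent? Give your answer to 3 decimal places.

p₁ = P(outcome | exposed) = 1422/2448 = 0.58088
p₀ = P(outcome | unexposed) = 1041/4372 = 0.23811
Under exogeneity and monotonicity, PN = (p₁ − p₀) / p₁.
PN = (0.58088 − 0.23811) / 0.58088 = 0.34278 / 0.58088 ≈ 0.5901

PN ≈ 0.590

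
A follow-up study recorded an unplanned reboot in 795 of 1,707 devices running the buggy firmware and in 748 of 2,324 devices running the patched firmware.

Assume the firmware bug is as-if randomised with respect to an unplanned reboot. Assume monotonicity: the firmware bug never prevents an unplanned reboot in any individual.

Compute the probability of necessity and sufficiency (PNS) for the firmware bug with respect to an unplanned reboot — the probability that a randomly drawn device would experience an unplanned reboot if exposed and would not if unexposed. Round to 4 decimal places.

p₁ = P(outcome | exposed) = 795/1707 = 0.46573
p₀ = P(outcome | unexposed) = 748/2324 = 0.32186
Under exogeneity and monotonicity, PNS = p₁ − p₀.
PNS = 0.46573 − 0.32186 = 0.14387

PNS ≈ 0.1439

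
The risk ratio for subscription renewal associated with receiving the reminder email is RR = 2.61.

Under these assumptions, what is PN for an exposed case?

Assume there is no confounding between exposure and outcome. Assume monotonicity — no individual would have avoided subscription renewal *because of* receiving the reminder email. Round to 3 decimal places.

PN ≈ 0.617

Under exogeneity and monotonicity, PN = (RR − 1) / RR = 1 − 1/RR.
PN = (2.61 − 1) / 2.61 = 1.61 / 2.61 ≈ 0.6169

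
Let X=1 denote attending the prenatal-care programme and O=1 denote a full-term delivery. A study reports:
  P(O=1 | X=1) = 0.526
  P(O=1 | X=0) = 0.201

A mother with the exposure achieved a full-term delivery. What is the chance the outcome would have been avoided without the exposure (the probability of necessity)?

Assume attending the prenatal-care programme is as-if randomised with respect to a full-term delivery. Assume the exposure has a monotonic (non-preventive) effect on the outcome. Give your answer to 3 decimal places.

Let p₁ = 0.526, p₀ = 0.201.
Under exogeneity and monotonicity, PN = (p₁ − p₀) / p₁.
PN = (0.526 − 0.201) / 0.526 = 0.325 / 0.526 ≈ 0.6179

PN ≈ 0.618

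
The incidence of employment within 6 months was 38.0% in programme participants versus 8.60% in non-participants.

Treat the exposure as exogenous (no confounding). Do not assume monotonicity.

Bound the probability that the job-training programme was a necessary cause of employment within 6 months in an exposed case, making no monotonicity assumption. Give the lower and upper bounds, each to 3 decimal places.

0.774 ≤ PN ≤ 1.000

p₁ = 0.38, p₀ = 0.086.
Under exogeneity alone the bounds on PN are max{0,(p₁−p₀)/p₁} ≤ PN ≤ min{1,(1−p₀)/p₁}.
  lower = (p₁ − p₀)/p₁ = 0.294 / 0.38 ≈ 0.7737
  upper = min{1, (1 − p₀)/p₁} = 0.914 / 0.38 ≈ 2.4053 → capped at 1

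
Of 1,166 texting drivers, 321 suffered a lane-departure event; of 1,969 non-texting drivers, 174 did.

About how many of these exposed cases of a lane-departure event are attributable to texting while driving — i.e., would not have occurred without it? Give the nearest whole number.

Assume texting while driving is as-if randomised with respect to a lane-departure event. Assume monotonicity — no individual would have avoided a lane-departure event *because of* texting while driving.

about 218 cases

p₁ = P(outcome | exposed) = 321/1166 = 0.2753
p₀ = P(outcome | unexposed) = 174/1969 = 0.08837
PN = (p₁ − p₀)/p₁ = (0.2753 − 0.08837) / 0.2753 ≈ 0.67901.
Attributable cases ≈ PN × (exposed cases) = 0.67901 × 321 ≈ 217.96.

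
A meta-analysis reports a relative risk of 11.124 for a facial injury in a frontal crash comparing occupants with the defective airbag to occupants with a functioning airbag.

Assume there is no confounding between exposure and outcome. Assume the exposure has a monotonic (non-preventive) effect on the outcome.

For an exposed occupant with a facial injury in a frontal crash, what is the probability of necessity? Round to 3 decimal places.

Under exogeneity and monotonicity, PN = (RR − 1) / RR = 1 − 1/RR.
PN = (11.124 − 1) / 11.124 = 10.12 / 11.124 ≈ 0.9101

PN ≈ 0.910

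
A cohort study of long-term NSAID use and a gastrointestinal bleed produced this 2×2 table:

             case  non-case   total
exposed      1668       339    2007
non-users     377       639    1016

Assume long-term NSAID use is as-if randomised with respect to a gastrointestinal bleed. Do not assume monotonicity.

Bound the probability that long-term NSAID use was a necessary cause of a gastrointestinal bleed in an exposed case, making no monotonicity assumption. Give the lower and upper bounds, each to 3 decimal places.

p₁ = P(outcome | exposed) = 1668/2007 = 0.83109
p₀ = P(outcome | unexposed) = 377/1016 = 0.37106
Under exogeneity alone the bounds on PN are max{0,(p₁−p₀)/p₁} ≤ PN ≤ min{1,(1−p₀)/p₁}.
  lower = (p₁ − p₀)/p₁ = 0.46003 / 0.83109 ≈ 0.5535
  upper = min{1, (1 − p₀)/p₁} = 0.62894 / 0.83109 ≈ 0.7568

0.554 ≤ PN ≤ 0.757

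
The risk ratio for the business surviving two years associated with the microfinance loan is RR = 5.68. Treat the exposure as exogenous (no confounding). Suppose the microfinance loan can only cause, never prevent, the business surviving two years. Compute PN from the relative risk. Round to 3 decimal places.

Under exogeneity and monotonicity, PN = (RR − 1) / RR = 1 − 1/RR.
PN = (5.68 − 1) / 5.68 = 4.68 / 5.68 ≈ 0.8239

PN ≈ 0.824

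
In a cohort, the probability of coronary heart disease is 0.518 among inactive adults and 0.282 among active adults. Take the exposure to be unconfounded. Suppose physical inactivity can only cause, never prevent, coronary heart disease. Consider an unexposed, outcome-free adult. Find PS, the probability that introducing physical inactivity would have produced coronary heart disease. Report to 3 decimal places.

Let p₁ = 0.518, p₀ = 0.282.
Under exogeneity and monotonicity, PS = (p₁ − p₀) / (1 − p₀).
PS = (0.518 − 0.282) / (1 − 0.282) = 0.236 / 0.718 ≈ 0.3287

PS ≈ 0.329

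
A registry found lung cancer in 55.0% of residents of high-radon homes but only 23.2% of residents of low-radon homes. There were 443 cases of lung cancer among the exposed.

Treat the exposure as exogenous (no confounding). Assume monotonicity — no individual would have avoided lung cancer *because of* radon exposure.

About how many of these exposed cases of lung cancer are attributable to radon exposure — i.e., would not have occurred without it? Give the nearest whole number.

p₁ = 0.55, p₀ = 0.232.
PN = (p₁ − p₀)/p₁ = (0.55 − 0.232) / 0.55 ≈ 0.57818.
Attributable cases ≈ PN × (exposed cases) = 0.57818 × 443 ≈ 256.13.

about 256 cases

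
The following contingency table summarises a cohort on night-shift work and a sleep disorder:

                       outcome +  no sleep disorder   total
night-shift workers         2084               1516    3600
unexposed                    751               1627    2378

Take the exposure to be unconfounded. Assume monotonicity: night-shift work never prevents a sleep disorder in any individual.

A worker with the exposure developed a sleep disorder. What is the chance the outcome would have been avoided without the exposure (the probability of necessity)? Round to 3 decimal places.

p₁ = P(outcome | exposed) = 2084/3600 = 0.57889
p₀ = P(outcome | unexposed) = 751/2378 = 0.31581
Under exogeneity and monotonicity, PN = (p₁ − p₀)/p₁.
PN = (0.57889 − 0.31581) / 0.57889 ≈ 0.4545

PN ≈ 0.454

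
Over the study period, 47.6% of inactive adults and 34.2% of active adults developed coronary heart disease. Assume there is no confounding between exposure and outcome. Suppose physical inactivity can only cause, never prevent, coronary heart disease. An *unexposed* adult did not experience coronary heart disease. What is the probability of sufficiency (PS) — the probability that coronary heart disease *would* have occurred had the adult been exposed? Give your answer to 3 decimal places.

PS ≈ 0.204

p₁ = 0.476, p₀ = 0.342.
Under exogeneity and monotonicity, PS = (p₁ − p₀) / (1 − p₀).
PS = (0.476 − 0.342) / (1 − 0.342) = 0.134 / 0.658 ≈ 0.2036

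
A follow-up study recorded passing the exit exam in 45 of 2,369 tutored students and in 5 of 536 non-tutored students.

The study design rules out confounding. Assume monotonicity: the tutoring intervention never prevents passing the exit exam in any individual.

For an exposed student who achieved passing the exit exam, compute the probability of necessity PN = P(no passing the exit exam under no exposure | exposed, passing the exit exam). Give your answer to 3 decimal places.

p₁ = P(outcome | exposed) = 45/2369 = 0.018995
p₀ = P(outcome | unexposed) = 5/536 = 0.0093284
Under exogeneity and monotonicity, PN = (p₁ − p₀) / p₁.
PN = (0.018995 − 0.0093284) / 0.018995 = 0.009667 / 0.018995 ≈ 0.5089

PN ≈ 0.509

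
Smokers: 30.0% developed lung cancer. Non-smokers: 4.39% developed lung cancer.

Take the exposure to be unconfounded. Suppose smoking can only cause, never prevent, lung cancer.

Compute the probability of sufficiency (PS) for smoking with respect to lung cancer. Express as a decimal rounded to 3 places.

p₁ = 0.3, p₀ = 0.0439.
Under exogeneity and monotonicity, PS = (p₁ − p₀) / (1 − p₀).
PS = (0.3 − 0.0439) / (1 − 0.0439) = 0.2561 / 0.9561 ≈ 0.2679

PS ≈ 0.268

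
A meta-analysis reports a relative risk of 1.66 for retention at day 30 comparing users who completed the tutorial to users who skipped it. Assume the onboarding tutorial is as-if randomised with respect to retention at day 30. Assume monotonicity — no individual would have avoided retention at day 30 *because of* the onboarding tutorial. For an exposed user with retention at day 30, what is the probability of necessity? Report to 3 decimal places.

PN ≈ 0.398

Under exogeneity and monotonicity, PN = (RR − 1) / RR = 1 − 1/RR.
PN = (1.66 − 1) / 1.66 = 0.66 / 1.66 ≈ 0.3976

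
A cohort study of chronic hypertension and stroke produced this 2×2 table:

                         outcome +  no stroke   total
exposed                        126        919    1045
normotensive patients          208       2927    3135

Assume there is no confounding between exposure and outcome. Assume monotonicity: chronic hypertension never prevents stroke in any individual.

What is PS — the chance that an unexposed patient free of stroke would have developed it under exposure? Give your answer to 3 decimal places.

p₁ = P(outcome | exposed) = 126/1045 = 0.12057
p₀ = P(outcome | unexposed) = 208/3135 = 0.066348
Under exogeneity and monotonicity, PS = (p₁ − p₀)/(1 − p₀).
PS = (0.12057 − 0.066348) / 0.93365 ≈ 0.0581

PS ≈ 0.058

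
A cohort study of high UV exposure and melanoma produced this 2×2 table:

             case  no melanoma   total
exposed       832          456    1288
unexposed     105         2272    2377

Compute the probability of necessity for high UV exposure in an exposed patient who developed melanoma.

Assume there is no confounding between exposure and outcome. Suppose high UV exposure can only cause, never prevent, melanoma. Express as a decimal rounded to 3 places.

PN ≈ 0.932

p₁ = P(outcome | exposed) = 832/1288 = 0.64596
p₀ = P(outcome | unexposed) = 105/2377 = 0.044173
Under exogeneity and monotonicity, PN = (p₁ − p₀)/p₁.
PN = (0.64596 − 0.044173) / 0.64596 ≈ 0.9316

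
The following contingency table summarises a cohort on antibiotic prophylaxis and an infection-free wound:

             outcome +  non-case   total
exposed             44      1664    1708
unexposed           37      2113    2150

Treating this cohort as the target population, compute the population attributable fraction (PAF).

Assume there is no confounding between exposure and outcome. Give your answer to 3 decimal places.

p₁ = P(outcome | exposed) = 44/1708 = 0.025761
p₀ = P(outcome | unexposed) = 37/2150 = 0.017209
Exposure prevalence π = 1708/3858 = 0.44272; overall risk P(Y=1) = 0.020995.
Under exogeneity, PAF = [P(Y=1) − p₀]/P(Y=1).
PAF = (0.020995 − 0.017209) / 0.020995 ≈ 0.1803

PAF ≈ 0.180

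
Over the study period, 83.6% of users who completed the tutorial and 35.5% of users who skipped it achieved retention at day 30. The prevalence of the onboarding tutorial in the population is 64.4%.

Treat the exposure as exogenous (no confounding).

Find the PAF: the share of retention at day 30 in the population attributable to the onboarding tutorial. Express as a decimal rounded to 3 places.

p₁ = 0.836, p₀ = 0.355.
Overall risk P(Y=1) = π·p₁ + (1−π)·p₀ = 0.644×0.836 + 0.356×0.355 = 0.66476.
Under exogeneity, PAF = [P(Y=1) − p₀] / P(Y=1).
PAF = (0.66476 − 0.355) / 0.66476 ≈ 0.4660

PAF ≈ 0.466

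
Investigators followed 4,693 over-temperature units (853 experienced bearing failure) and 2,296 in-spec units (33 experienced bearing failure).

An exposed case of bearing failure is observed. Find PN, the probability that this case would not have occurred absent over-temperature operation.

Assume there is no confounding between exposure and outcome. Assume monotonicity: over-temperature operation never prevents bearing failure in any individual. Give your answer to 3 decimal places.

p₁ = P(outcome | exposed) = 853/4693 = 0.18176
p₀ = P(outcome | unexposed) = 33/2296 = 0.014373
Under exogeneity and monotonicity, PN = (p₁ − p₀) / p₁.
PN = (0.18176 − 0.014373) / 0.18176 = 0.16739 / 0.18176 ≈ 0.9209

PN ≈ 0.921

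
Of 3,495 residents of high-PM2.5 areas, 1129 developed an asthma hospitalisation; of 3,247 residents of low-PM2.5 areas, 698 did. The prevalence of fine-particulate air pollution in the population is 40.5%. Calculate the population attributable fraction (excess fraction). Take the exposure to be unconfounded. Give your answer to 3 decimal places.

p₁ = P(outcome | exposed) = 1129/3495 = 0.32303
p₀ = P(outcome | unexposed) = 698/3247 = 0.21497
Overall risk P(Y=1) = π·p₁ + (1−π)·p₀ = 0.405×0.32303 + 0.595×0.21497 = 0.25873.
Under exogeneity, PAF = [P(Y=1) − p₀] / P(Y=1).
PAF = (0.25873 − 0.21497) / 0.25873 ≈ 0.1692

PAF ≈ 0.169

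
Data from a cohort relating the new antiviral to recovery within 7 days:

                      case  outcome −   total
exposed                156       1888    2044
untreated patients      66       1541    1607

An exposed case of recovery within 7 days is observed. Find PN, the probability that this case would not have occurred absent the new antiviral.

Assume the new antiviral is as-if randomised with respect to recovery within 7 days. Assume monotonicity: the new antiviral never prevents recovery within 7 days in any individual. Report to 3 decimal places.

p₁ = P(outcome | exposed) = 156/2044 = 0.076321
p₀ = P(outcome | unexposed) = 66/1607 = 0.04107
Under exogeneity and monotonicity, PN = (p₁ − p₀) / p₁.
PN = (0.076321 − 0.04107) / 0.076321 = 0.035251 / 0.076321 ≈ 0.4619

PN ≈ 0.462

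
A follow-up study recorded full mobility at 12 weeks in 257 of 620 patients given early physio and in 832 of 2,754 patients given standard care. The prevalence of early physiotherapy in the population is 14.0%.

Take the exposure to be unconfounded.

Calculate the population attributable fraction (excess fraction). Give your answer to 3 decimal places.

p₁ = P(outcome | exposed) = 257/620 = 0.41452
p₀ = P(outcome | unexposed) = 832/2754 = 0.30211
Overall risk P(Y=1) = π·p₁ + (1−π)·p₀ = 0.14×0.41452 + 0.86×0.30211 = 0.31784.
Under exogeneity, PAF = [P(Y=1) − p₀] / P(Y=1).
PAF = (0.31784 − 0.30211) / 0.31784 ≈ 0.0495

PAF ≈ 0.050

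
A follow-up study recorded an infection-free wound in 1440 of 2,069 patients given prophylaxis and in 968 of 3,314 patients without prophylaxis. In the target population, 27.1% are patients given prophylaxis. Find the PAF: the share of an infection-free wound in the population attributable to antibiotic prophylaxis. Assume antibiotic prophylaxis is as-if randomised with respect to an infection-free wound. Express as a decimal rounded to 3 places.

p₁ = P(outcome | exposed) = 1440/2069 = 0.69599
p₀ = P(outcome | unexposed) = 968/3314 = 0.29209
Overall risk P(Y=1) = π·p₁ + (1−π)·p₀ = 0.271×0.69599 + 0.729×0.29209 = 0.40155.
Under exogeneity, PAF = [P(Y=1) − p₀] / P(Y=1).
PAF = (0.40155 − 0.29209) / 0.40155 ≈ 0.2726

PAF ≈ 0.273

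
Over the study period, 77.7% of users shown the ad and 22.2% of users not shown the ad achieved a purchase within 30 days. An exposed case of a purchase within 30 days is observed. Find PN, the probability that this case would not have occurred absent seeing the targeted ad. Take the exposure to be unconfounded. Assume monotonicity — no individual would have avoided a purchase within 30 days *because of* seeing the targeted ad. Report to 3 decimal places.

p₁ = 0.777, p₀ = 0.222.
Under exogeneity and monotonicity, PN = (p₁ − p₀) / p₁.
PN = (0.777 − 0.222) / 0.777 = 0.555 / 0.777 ≈ 0.7143

PN ≈ 0.714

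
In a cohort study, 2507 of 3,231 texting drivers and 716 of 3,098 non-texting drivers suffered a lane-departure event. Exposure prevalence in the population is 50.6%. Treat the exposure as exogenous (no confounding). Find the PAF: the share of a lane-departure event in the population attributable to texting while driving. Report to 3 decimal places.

p₁ = P(outcome | exposed) = 2507/3231 = 0.77592
p₀ = P(outcome | unexposed) = 716/3098 = 0.23112
Overall risk P(Y=1) = π·p₁ + (1−π)·p₀ = 0.506×0.77592 + 0.494×0.23112 = 0.50679.
Under exogeneity, PAF = [P(Y=1) − p₀] / P(Y=1).
PAF = (0.50679 − 0.23112) / 0.50679 ≈ 0.5440

PAF ≈ 0.544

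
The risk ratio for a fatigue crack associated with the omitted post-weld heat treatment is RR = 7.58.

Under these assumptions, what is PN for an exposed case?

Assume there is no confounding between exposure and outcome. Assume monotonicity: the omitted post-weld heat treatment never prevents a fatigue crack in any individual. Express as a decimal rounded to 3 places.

Under exogeneity and monotonicity, PN = (RR − 1) / RR = 1 − 1/RR.
PN = (7.58 − 1) / 7.58 = 6.58 / 7.58 ≈ 0.8681

PN ≈ 0.868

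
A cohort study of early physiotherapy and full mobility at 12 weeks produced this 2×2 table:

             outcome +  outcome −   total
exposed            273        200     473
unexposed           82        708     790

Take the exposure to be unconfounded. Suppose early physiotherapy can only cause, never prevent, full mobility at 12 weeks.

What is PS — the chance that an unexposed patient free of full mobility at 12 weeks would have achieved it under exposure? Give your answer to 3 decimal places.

PS ≈ 0.528

p₁ = P(outcome | exposed) = 273/473 = 0.57717
p₀ = P(outcome | unexposed) = 82/790 = 0.1038
Under exogeneity and monotonicity, PS = (p₁ − p₀)/(1 − p₀).
PS = (0.57717 − 0.1038) / 0.8962 ≈ 0.5282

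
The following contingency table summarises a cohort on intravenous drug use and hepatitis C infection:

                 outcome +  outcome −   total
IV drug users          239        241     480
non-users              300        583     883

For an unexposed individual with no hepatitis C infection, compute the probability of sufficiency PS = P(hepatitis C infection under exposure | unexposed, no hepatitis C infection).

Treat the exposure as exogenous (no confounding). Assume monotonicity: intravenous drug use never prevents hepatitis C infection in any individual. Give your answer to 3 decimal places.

p₁ = P(outcome | exposed) = 239/480 = 0.49792
p₀ = P(outcome | unexposed) = 300/883 = 0.33975
Under exogeneity and monotonicity, PS = (p₁ − p₀) / (1 − p₀).
PS = (0.49792 − 0.33975) / (1 − 0.33975) = 0.15817 / 0.66025 ≈ 0.2396

PS ≈ 0.240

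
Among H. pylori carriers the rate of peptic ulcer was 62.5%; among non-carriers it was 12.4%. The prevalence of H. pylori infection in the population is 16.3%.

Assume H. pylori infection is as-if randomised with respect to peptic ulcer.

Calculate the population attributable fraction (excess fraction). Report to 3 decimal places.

PAF ≈ 0.397

p₁ = 0.625, p₀ = 0.124.
Overall risk P(Y=1) = π·p₁ + (1−π)·p₀ = 0.163×0.625 + 0.837×0.124 = 0.20566.
Under exogeneity, PAF = [P(Y=1) − p₀] / P(Y=1).
PAF = (0.20566 − 0.124) / 0.20566 ≈ 0.3971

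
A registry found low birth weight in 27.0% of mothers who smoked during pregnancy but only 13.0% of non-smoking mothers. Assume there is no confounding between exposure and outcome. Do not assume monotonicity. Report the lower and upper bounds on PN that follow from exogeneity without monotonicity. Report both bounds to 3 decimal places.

p₁ = 0.27, p₀ = 0.13.
Under exogeneity alone the bounds on PN are max{0,(p₁−p₀)/p₁} ≤ PN ≤ min{1,(1−p₀)/p₁}.
  lower = (p₁ − p₀)/p₁ = 0.14 / 0.27 ≈ 0.5185
  upper = min{1, (1 − p₀)/p₁} = 0.87 / 0.27 ≈ 3.2222 → capped at 1

0.519 ≤ PN ≤ 1.000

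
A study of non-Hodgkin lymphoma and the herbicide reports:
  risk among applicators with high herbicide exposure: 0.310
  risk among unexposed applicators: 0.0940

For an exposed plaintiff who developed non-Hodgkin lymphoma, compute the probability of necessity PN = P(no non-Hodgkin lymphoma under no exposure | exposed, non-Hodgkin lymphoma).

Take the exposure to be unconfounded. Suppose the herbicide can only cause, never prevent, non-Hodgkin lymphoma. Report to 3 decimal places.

Let p₁ = 0.31, p₀ = 0.094.
Under exogeneity and monotonicity, PN = (p₁ − p₀) / p₁.
PN = (0.31 − 0.094) / 0.31 = 0.216 / 0.31 ≈ 0.6968

PN ≈ 0.697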